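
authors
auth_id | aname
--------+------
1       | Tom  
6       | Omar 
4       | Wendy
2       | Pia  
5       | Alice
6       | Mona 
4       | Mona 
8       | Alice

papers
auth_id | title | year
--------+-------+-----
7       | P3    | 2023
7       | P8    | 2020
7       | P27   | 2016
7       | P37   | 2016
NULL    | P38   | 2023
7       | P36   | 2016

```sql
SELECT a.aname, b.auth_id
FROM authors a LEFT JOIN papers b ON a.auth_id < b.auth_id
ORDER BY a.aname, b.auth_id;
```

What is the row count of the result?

36

LEFT JOIN keeps every row from `authors`; unmatched rows get NULL for `papers`'s columns.
Matching on a.auth_id < b.auth_id. A NULL in a compared column never satisfies the condition.
- a[0] auth_id=1 → 5 match(es) in b → 5 row(s).
- a[1] auth_id=6 → 5 match(es) in b → 5 row(s).
- a[2] auth_id=4 → 5 match(es) in b → 5 row(s).
- a[3] auth_id=2 → 5 match(es) in b → 5 row(s).
- a[4] auth_id=5 → 5 match(es) in b → 5 row(s).
- a[5] auth_id=6 → 5 match(es) in b → 5 row(s).
- a[6] auth_id=4 → 5 match(es) in b → 5 row(s).
- a[7] auth_id=8 → no match; kept with NULLs on the b side.
Total: 35 matched + 1 padded = 36 rows.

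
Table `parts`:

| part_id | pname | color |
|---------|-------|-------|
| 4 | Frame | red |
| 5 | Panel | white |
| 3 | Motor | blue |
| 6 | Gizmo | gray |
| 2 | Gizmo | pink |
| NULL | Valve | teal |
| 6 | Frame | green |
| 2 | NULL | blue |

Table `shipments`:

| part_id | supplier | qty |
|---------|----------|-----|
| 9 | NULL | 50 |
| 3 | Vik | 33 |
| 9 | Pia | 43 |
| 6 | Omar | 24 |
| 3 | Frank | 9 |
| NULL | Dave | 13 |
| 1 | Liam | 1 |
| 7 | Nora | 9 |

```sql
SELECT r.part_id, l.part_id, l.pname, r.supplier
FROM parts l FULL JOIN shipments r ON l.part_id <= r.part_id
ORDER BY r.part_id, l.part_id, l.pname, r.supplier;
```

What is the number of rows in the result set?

37

FULL OUTER JOIN keeps every row from both sides; unmatched rows get NULL for the other side's columns.
Matching on l.part_id <= r.part_id. A NULL in a compared column never satisfies the condition.
Matched pairs: 34; unmatched l rows kept: 1; unmatched r rows kept: 2.
Total: 34 matched + 3 padded = 37 rows.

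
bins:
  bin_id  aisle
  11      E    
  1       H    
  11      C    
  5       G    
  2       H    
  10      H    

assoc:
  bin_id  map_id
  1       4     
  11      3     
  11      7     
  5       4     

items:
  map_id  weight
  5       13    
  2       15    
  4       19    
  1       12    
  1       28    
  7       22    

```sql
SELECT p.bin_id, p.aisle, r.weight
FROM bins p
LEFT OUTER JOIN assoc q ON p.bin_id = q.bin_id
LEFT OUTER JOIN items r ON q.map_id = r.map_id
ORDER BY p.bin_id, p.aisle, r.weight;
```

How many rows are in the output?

8

Evaluate left to right. First `bins p LEFT JOIN assoc q` on bin_id: 8 row(s).
Then LEFT JOIN `items r` on map_id: each of those 8 rows is kept; rows whose q.map_id has no match in r get NULL for r's columns.
Result: 8 row(s).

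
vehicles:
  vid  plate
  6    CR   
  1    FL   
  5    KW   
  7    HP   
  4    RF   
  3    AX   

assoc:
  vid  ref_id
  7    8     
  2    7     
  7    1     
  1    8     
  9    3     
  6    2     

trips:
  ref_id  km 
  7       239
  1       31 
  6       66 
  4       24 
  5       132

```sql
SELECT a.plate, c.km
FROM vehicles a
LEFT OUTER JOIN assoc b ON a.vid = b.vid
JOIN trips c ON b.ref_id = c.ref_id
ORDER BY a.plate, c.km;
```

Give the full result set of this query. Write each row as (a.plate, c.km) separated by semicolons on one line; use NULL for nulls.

Joins associate left-to-right: vehicles LEFT JOIN assoc on vid gives 7 intermediate row(s).
Then INNER JOIN `trips c` on ref_id: keep only rows whose b.ref_id appears in c.

(HP, 31)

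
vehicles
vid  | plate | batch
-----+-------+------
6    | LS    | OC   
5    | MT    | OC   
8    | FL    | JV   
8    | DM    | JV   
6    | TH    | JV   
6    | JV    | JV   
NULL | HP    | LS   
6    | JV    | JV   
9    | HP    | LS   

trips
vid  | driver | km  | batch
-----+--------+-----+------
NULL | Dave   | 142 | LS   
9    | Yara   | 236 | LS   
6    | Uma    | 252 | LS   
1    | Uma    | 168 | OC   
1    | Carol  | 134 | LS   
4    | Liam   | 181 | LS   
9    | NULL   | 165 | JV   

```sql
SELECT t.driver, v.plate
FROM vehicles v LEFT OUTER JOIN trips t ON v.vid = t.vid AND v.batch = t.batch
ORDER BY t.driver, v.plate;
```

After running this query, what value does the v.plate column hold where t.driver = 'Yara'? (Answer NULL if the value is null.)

LEFT JOIN keeps every row from `vehicles`; unmatched rows get NULL for `trips`'s columns.
Matching on v.vid = t.vid AND v.batch = t.batch. A NULL in a compared column never satisfies the condition.
Matched pairs: 1; unmatched v rows kept: 8.

HP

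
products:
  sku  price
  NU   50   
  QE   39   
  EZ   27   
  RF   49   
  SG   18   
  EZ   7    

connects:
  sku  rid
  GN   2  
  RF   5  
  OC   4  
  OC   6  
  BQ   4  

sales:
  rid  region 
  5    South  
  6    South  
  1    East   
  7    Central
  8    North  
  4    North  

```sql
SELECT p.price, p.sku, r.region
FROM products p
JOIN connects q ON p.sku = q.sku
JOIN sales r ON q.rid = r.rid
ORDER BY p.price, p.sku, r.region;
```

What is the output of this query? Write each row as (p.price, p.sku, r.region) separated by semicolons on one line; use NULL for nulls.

Evaluate left to right. First `products p INNER JOIN connects q` on sku: 1 row(s).
Then INNER JOIN `sales r` on rid: keep only rows whose q.rid appears in r.

(49, RF, South)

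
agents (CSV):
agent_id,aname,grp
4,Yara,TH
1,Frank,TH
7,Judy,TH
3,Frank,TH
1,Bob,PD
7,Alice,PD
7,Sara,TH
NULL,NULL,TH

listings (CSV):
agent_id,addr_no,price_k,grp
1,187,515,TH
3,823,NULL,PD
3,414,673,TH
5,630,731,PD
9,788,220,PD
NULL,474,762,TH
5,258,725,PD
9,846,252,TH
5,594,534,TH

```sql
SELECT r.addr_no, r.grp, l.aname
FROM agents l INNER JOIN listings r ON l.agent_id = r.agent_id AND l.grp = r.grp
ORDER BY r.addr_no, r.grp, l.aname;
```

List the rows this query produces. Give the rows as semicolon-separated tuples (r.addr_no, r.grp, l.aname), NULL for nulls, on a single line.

(187, TH, Frank); (414, TH, Frank)

INNER JOIN keeps only pairs where the ON condition holds.
Matching on l.agent_id = r.agent_id AND l.grp = r.grp. A NULL in a compared column never satisfies the condition.
Matched pairs: 2.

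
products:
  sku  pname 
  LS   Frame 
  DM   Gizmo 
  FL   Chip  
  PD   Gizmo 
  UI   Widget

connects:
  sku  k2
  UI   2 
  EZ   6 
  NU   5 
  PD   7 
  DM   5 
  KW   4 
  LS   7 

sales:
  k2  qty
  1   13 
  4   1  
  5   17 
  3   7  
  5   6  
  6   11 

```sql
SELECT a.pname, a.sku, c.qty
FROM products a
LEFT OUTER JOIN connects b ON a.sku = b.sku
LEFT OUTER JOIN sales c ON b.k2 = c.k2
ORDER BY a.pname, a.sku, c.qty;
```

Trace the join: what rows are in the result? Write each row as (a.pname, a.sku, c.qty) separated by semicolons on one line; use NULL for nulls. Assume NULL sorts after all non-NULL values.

Joins associate left-to-right: products LEFT JOIN connects on sku gives 5 intermediate row(s).
Then LEFT JOIN `sales c` on k2: each of those 5 rows is kept; rows whose b.k2 has no match in c get NULL for c's columns.

(Chip, FL, NULL); (Frame, LS, NULL); (Gizmo, DM, 6); (Gizmo, DM, 17); (Gizmo, PD, NULL); (Widget, UI, NULL)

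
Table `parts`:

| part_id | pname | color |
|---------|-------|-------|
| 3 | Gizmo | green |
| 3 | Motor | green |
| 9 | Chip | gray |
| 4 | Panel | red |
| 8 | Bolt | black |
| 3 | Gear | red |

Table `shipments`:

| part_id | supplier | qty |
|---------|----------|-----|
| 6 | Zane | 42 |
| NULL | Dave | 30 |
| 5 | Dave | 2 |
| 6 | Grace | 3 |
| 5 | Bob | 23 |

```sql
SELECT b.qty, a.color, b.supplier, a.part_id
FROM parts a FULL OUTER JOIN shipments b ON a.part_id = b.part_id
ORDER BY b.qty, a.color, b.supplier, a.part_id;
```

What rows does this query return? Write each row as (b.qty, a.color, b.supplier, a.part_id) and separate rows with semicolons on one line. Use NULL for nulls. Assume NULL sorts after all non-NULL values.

FULL OUTER JOIN keeps every row from both sides; unmatched rows get NULL for the other side's columns.
Matching on a.part_id = b.part_id. A NULL in a compared column never satisfies the condition.
- a[0] part_id=3 → no match; kept with NULLs on the b side.
- a[1] part_id=3 → no match; kept with NULLs on the b side.
- a[2] part_id=9 → no match; kept with NULLs on the b side.
- a[3] part_id=4 → no match; kept with NULLs on the b side.
- a[4] part_id=8 → no match; kept with NULLs on the b side.
- a[5] part_id=3 → no match; kept with NULLs on the b side.
- 5 b row(s) had no a match → kept, a columns NULL.

(2, NULL, Dave, NULL); (3, NULL, Grace, NULL); (23, NULL, Bob, NULL); (30, NULL, Dave, NULL); (42, NULL, Zane, NULL); (NULL, black, NULL, 8); (NULL, gray, NULL, 9); (NULL, green, NULL, 3); (NULL, green, NULL, 3); (NULL, red, NULL, 3); (NULL, red, NULL, 4)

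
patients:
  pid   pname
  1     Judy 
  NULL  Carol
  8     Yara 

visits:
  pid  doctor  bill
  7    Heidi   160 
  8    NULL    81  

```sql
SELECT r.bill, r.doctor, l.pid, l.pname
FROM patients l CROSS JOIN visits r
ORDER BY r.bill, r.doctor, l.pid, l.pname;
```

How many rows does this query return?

CROSS JOIN pairs every row of `patients` with every row of `visits`: 3 × 2 = 6 rows.

6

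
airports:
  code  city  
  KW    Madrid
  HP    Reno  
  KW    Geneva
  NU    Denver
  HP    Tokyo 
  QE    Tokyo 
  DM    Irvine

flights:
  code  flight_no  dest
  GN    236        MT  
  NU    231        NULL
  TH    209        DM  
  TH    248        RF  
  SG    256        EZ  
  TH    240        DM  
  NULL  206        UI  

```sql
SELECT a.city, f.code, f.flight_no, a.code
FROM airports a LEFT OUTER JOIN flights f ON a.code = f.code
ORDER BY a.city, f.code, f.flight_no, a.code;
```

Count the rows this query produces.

LEFT JOIN keeps every row from `airports`; unmatched rows get NULL for `flights`'s columns.
Matching on a.code = f.code. A NULL in a compared column never satisfies the condition.
Matched pairs: 1; unmatched a rows kept: 6.
Total: 1 matched + 6 padded = 7 rows.

7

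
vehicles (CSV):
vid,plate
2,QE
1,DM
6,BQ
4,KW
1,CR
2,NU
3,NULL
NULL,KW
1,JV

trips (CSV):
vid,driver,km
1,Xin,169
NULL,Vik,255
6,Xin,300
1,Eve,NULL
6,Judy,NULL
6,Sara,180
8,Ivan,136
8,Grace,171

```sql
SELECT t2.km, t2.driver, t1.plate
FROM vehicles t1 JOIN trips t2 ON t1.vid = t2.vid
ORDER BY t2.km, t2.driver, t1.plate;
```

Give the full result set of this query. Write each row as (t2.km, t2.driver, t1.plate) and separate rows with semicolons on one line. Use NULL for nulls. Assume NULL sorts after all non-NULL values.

INNER JOIN keeps only pairs where the ON condition holds.
Matching on t1.vid = t2.vid. A NULL in a compared column never satisfies the condition.
Matched pairs: 9.

(169, Xin, CR); (169, Xin, DM); (169, Xin, JV); (180, Sara, BQ); (300, Xin, BQ); (NULL, Eve, CR); (NULL, Eve, DM); (NULL, Eve, JV); (NULL, Judy, BQ)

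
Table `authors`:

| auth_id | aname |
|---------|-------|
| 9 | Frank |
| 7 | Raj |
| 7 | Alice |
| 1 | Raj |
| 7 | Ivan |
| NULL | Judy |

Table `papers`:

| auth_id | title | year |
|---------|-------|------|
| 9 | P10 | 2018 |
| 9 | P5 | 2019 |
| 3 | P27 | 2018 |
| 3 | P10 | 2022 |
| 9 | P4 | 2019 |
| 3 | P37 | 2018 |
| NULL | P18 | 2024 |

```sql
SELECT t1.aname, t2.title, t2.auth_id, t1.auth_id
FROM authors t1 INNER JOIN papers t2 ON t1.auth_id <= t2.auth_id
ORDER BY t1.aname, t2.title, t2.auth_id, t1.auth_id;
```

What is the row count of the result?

18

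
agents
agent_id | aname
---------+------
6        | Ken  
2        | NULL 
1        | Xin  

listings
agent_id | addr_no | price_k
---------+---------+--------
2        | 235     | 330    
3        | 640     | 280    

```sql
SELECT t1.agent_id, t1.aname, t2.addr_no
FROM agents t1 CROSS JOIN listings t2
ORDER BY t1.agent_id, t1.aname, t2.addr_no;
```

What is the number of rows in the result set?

CROSS JOIN pairs every row of `agents` with every row of `listings`: 3 × 2 = 6 rows.

6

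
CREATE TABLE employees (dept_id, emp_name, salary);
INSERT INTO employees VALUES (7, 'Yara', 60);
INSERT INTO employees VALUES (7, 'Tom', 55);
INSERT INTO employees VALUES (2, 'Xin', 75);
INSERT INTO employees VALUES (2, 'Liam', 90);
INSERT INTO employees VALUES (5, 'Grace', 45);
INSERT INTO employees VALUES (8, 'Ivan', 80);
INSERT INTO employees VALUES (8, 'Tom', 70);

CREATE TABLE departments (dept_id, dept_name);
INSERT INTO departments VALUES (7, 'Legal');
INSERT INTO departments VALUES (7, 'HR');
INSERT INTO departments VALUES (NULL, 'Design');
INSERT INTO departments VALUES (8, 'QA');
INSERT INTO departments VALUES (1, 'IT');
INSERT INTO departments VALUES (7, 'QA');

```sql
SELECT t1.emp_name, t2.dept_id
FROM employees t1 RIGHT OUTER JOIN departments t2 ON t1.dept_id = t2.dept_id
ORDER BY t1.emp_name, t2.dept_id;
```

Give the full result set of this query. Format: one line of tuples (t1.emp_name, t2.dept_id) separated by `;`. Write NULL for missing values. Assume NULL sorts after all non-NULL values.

RIGHT JOIN keeps every row from `departments`; unmatched rows get NULL for `employees`'s columns.
Matching on t1.dept_id = t2.dept_id. A NULL in a compared column never satisfies the condition.
- dept_id=7: 3 matching t2 row(s), so 3 row(s) emitted.
- dept_id=7: 3 matching t2 row(s), so 3 row(s) emitted.
- dept_id=2: no matching t2 row.
- dept_id=2: no matching t2 row.
- dept_id=5: no matching t2 row.
- dept_id=8: 1 matching t2 row(s), so 1 row(s) emitted.
- dept_id=8: 1 matching t2 row(s), so 1 row(s) emitted.
- plus 2 unmatched t2 row(s), each kept with NULL t1 columns.
After projecting and ordering:
t1.emp_name | t2.dept_id
Ivan | 8
Tom | 7
Tom | 7
Tom | 7
Tom | 8
Yara | 7
Yara | 7
Yara | 7
NULL | 1
NULL | NULL

(Ivan, 8); (Tom, 7); (Tom, 7); (Tom, 7); (Tom, 8); (Yara, 7); (Yara, 7); (Yara, 7); (NULL, 1); (NULL, NULL)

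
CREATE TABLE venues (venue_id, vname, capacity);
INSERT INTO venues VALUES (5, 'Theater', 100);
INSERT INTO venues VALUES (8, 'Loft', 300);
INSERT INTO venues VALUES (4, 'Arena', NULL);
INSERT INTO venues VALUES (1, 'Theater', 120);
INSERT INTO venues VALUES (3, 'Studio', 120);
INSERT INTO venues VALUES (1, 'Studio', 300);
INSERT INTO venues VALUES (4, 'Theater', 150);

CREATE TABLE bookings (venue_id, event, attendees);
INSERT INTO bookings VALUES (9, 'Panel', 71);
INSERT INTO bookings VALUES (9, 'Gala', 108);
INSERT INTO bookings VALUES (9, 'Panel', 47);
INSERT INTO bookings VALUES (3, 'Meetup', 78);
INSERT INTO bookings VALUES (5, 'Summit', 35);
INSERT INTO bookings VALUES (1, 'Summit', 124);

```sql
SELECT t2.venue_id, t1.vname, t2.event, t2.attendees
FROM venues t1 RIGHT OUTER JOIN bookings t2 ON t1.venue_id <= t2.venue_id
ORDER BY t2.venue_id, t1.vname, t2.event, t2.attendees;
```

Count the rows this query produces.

32

RIGHT JOIN keeps every row from `bookings`; unmatched rows get NULL for `venues`'s columns.
Matching on t1.venue_id <= t2.venue_id.
- t1 (venue_id=5) pairs with 4 row(s) of t2.
- t1 (venue_id=8) pairs with 3 row(s) of t2.
- t1 (venue_id=4) pairs with 4 row(s) of t2.
- t1 (venue_id=1) pairs with 6 row(s) of t2.
- t1 (venue_id=3) pairs with 5 row(s) of t2.
- t1 (venue_id=1) pairs with 6 row(s) of t2.
- t1 (venue_id=4) pairs with 4 row(s) of t2.
- every t2 row matched at least one t1 row.
Total: 32 rows.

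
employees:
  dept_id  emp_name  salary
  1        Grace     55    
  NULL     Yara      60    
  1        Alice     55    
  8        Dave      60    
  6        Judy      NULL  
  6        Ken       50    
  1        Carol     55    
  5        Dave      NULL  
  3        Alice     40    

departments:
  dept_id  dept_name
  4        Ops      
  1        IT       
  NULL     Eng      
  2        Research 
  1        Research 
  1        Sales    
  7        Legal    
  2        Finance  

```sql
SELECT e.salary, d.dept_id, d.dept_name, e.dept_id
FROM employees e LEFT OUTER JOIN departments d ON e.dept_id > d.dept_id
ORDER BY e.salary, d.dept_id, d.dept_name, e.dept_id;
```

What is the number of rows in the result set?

34

LEFT JOIN keeps every row from `employees`; unmatched rows get NULL for `departments`'s columns.
Matching on e.dept_id > d.dept_id. A NULL in a compared column never satisfies the condition.
Matched pairs: 30; unmatched e rows kept: 4.
Total: 30 matched + 4 padded = 34 rows.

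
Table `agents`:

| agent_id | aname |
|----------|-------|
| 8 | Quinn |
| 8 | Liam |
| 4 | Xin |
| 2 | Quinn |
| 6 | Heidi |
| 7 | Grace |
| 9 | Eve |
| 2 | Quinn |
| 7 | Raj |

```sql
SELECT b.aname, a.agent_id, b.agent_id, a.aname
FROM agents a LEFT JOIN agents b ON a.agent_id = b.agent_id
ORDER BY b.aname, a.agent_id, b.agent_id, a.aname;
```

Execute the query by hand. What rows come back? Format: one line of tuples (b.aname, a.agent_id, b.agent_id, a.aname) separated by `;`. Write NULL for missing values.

(Eve, 9, 9, Eve); (Grace, 7, 7, Grace); (Grace, 7, 7, Raj); (Heidi, 6, 6, Heidi); (Liam, 8, 8, Liam); (Liam, 8, 8, Quinn); (Quinn, 2, 2, Quinn); (Quinn, 2, 2, Quinn); (Quinn, 2, 2, Quinn); (Quinn, 2, 2, Quinn); (Quinn, 8, 8, Liam); (Quinn, 8, 8, Quinn); (Raj, 7, 7, Grace); (Raj, 7, 7, Raj); (Xin, 4, 4, Xin)

LEFT JOIN keeps every row from `agents a`; unmatched rows get NULL for `agents b`'s columns.
Matching on a.agent_id = b.agent_id.
Matched pairs: 15; unmatched a rows kept: 0.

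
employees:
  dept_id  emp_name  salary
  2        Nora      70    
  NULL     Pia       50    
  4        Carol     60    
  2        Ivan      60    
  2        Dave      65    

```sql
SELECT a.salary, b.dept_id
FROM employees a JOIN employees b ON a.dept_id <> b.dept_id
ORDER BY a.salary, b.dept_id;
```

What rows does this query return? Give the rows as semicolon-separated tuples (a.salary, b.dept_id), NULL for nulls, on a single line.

(60, 2); (60, 2); (60, 2); (60, 4); (65, 4); (70, 4)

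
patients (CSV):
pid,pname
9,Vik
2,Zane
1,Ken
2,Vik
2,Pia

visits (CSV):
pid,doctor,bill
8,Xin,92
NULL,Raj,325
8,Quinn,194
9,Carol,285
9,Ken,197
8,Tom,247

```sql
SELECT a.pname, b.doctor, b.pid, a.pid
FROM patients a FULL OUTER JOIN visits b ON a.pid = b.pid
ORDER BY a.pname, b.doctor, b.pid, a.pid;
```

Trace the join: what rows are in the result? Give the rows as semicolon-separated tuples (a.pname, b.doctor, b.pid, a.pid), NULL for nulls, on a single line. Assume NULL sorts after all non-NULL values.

FULL OUTER JOIN keeps every row from both sides; unmatched rows get NULL for the other side's columns.
Matching on a.pid = b.pid. A NULL in a compared column never satisfies the condition.
Matched pairs: 2; unmatched a rows kept: 4; unmatched b rows kept: 4.

(Ken, NULL, NULL, 1); (Pia, NULL, NULL, 2); (Vik, Carol, 9, 9); (Vik, Ken, 9, 9); (Vik, NULL, NULL, 2); (Zane, NULL, NULL, 2); (NULL, Quinn, 8, NULL); (NULL, Raj, NULL, NULL); (NULL, Tom, 8, NULL); (NULL, Xin, 8, NULL)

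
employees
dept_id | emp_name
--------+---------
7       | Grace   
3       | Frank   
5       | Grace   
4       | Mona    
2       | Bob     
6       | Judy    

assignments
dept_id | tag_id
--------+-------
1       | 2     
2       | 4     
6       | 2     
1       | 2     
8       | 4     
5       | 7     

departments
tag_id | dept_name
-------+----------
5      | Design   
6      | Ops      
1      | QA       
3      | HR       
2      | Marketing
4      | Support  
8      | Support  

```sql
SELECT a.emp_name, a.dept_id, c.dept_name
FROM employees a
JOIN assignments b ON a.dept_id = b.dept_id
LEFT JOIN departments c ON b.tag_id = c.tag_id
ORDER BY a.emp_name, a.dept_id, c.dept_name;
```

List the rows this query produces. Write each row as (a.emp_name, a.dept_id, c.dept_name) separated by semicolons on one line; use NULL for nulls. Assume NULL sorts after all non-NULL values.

(Bob, 2, Support); (Grace, 5, NULL); (Judy, 6, Marketing)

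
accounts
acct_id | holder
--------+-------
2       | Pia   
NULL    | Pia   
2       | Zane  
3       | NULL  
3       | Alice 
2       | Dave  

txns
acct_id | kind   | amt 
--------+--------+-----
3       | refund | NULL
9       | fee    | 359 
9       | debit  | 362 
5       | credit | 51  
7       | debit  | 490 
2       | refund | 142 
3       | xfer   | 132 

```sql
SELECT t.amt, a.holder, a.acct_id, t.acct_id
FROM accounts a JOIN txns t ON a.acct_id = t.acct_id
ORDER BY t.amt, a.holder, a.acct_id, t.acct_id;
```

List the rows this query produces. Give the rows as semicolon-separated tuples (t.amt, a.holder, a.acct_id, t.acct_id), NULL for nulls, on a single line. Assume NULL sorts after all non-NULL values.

INNER JOIN keeps only pairs where the ON condition holds.
Matching on a.acct_id = t.acct_id. A NULL in a compared column never satisfies the condition.
Matched pairs: 7.

(132, Alice, 3, 3); (132, NULL, 3, 3); (142, Dave, 2, 2); (142, Pia, 2, 2); (142, Zane, 2, 2); (NULL, Alice, 3, 3); (NULL, NULL, 3, 3)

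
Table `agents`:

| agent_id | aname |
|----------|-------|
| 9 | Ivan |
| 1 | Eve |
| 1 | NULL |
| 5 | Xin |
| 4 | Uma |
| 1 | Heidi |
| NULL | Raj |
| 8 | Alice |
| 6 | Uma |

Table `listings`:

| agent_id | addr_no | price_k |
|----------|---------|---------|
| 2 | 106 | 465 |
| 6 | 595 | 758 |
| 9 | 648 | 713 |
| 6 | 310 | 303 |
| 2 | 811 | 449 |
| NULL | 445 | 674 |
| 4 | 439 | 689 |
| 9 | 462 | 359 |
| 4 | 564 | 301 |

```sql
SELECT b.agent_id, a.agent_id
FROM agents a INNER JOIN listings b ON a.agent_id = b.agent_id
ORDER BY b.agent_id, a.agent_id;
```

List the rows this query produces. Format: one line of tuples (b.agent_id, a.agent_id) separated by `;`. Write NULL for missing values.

INNER JOIN keeps only pairs where the ON condition holds.
Matching on a.agent_id = b.agent_id. A NULL in a compared column never satisfies the condition.
Matched pairs: 6.

(4, 4); (4, 4); (6, 6); (6, 6); (9, 9); (9, 9)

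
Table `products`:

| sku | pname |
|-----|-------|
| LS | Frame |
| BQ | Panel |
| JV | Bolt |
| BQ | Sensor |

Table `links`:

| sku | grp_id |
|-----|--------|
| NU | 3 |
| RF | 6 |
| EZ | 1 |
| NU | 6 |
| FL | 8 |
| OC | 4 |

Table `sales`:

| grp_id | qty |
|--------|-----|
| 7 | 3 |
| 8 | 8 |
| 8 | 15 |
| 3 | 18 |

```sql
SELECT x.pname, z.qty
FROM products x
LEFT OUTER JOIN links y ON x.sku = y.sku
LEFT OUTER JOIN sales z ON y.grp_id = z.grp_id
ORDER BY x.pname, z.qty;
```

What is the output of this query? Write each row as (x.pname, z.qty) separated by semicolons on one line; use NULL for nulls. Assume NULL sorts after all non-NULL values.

(Bolt, NULL); (Frame, NULL); (Panel, NULL); (Sensor, NULL)

Joins associate left-to-right: products LEFT JOIN links on sku gives 4 intermediate row(s).
Then LEFT JOIN `sales z` on grp_id: each of those 4 rows is kept; rows whose y.grp_id has no match in z get NULL for z's columns.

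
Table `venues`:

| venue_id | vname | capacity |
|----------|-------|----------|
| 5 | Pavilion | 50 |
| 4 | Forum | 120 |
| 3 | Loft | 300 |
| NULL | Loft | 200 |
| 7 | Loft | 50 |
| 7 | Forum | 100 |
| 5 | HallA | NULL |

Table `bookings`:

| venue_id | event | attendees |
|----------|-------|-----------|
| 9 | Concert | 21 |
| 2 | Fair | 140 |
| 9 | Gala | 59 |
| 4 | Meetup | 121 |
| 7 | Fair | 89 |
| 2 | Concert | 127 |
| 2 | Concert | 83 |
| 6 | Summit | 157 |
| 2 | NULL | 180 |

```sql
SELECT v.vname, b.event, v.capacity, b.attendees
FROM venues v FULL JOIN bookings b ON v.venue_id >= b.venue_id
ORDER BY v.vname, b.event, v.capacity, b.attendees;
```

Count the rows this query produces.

FULL OUTER JOIN keeps every row from both sides; unmatched rows get NULL for the other side's columns.
Matching on v.venue_id >= b.venue_id. A NULL in a compared column never satisfies the condition.
- v[0] venue_id=5 → 5 match(es) in b → 5 row(s).
- v[1] venue_id=4 → 5 match(es) in b → 5 row(s).
- v[2] venue_id=3 → 4 match(es) in b → 4 row(s).
- v[3] venue_id=NULL → no match; kept with NULLs on the b side.
- v[4] venue_id=7 → 7 match(es) in b → 7 row(s).
- v[5] venue_id=7 → 7 match(es) in b → 7 row(s).
- v[6] venue_id=5 → 5 match(es) in b → 5 row(s).
- plus 2 unmatched b row(s), each kept with NULL v columns.
Total: 33 matched + 3 padded = 36 rows.

36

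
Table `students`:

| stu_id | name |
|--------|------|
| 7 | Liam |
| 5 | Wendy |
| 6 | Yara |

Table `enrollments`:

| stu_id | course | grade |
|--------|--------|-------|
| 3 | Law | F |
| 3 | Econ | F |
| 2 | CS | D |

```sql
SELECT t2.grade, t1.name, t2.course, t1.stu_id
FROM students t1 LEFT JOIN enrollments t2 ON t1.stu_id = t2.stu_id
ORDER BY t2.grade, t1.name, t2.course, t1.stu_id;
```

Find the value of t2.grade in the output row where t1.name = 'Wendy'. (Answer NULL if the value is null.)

LEFT JOIN keeps every row from `students`; unmatched rows get NULL for `enrollments`'s columns.
Matching on t1.stu_id = t2.stu_id.
Matched pairs: 0; unmatched t1 rows kept: 3.

NULL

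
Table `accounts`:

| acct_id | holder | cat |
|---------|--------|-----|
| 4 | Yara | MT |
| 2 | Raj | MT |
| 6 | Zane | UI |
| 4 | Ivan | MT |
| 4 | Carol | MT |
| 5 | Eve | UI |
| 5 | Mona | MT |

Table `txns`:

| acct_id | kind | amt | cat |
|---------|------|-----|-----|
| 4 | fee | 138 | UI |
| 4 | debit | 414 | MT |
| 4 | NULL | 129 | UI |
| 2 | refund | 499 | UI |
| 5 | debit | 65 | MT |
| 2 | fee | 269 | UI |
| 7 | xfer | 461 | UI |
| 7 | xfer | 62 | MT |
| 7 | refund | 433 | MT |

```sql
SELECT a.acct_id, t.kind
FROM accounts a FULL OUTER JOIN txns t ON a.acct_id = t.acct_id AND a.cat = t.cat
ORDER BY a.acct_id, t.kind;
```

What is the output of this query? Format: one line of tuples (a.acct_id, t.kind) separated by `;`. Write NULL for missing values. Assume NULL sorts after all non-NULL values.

(2, NULL); (4, debit); (4, debit); (4, debit); (5, debit); (5, NULL); (6, NULL); (NULL, fee); (NULL, fee); (NULL, refund); (NULL, refund); (NULL, xfer); (NULL, xfer); (NULL, NULL)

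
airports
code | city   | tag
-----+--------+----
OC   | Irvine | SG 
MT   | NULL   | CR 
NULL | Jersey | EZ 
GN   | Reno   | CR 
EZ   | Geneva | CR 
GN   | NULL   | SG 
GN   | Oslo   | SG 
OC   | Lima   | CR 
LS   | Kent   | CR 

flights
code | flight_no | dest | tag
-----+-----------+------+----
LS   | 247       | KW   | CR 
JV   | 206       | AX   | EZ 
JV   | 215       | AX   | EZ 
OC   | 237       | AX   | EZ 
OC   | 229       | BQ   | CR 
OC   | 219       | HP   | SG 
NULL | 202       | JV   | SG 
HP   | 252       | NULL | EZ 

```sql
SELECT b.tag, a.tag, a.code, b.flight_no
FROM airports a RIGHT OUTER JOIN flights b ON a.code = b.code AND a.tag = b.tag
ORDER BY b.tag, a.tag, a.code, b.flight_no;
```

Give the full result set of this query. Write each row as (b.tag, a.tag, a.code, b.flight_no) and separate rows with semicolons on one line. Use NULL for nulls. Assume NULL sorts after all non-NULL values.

RIGHT JOIN keeps every row from `flights`; unmatched rows get NULL for `airports`'s columns.
Matching on a.code = b.code AND a.tag = b.tag. A NULL in a compared column never satisfies the condition.
- code=OC, tag=SG: 1 matching b row(s), so 1 row(s) emitted.
- code=MT, tag=CR: no matching b row.
- code=NULL, tag=EZ: no matching b row.
- code=GN, tag=CR: no matching b row.
- code=EZ, tag=CR: no matching b row.
- code=GN, tag=SG: no matching b row.
- code=GN, tag=SG: no matching b row.
- code=OC, tag=CR: 1 matching b row(s), so 1 row(s) emitted.
- code=LS, tag=CR: 1 matching b row(s), so 1 row(s) emitted.
- plus 5 unmatched b row(s), each kept with NULL a columns.
After projecting and ordering:
b.tag | a.tag | a.code | b.flight_no
CR | CR | LS | 247
CR | CR | OC | 229
EZ | NULL | NULL | 206
EZ | NULL | NULL | 215
EZ | NULL | NULL | 237
EZ | NULL | NULL | 252
SG | SG | OC | 219
SG | NULL | NULL | 202

(CR, CR, LS, 247); (CR, CR, OC, 229); (EZ, NULL, NULL, 206); (EZ, NULL, NULL, 215); (EZ, NULL, NULL, 237); (EZ, NULL, NULL, 252); (SG, SG, OC, 219); (SG, NULL, NULL, 202)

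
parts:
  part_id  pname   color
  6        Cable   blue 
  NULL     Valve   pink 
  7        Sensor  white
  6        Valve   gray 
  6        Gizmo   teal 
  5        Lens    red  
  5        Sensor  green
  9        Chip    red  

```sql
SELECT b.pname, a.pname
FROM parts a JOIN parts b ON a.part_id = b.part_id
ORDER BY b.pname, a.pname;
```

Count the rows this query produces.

INNER JOIN keeps only pairs where the ON condition holds.
Matching on a.part_id = b.part_id. A NULL in a compared column never satisfies the condition.
- a row (part_id=6): matches 3 b row(s) → 3 output row(s).
- a row (part_id=NULL): no match → dropped.
- a row (part_id=7): matches 1 b row(s) → 1 output row(s).
- a row (part_id=6): matches 3 b row(s) → 3 output row(s).
- a row (part_id=6): matches 3 b row(s) → 3 output row(s).
- a row (part_id=5): matches 2 b row(s) → 2 output row(s).
- a row (part_id=5): matches 2 b row(s) → 2 output row(s).
- a row (part_id=9): matches 1 b row(s) → 1 output row(s).
Total: 15 rows.

15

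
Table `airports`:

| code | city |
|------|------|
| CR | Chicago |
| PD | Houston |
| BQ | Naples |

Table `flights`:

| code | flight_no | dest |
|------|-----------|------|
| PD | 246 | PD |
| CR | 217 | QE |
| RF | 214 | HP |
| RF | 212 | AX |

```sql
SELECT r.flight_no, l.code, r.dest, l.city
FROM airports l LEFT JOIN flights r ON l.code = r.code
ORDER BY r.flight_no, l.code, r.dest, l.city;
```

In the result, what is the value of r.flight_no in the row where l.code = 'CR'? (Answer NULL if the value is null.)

LEFT JOIN keeps every row from `airports`; unmatched rows get NULL for `flights`'s columns.
Matching on l.code = r.code.
- l (code=CR) pairs with 1 row(s) of r.
- l (code=PD) pairs with 1 row(s) of r.
- l (code=BQ) has no partner → padded with NULL.

217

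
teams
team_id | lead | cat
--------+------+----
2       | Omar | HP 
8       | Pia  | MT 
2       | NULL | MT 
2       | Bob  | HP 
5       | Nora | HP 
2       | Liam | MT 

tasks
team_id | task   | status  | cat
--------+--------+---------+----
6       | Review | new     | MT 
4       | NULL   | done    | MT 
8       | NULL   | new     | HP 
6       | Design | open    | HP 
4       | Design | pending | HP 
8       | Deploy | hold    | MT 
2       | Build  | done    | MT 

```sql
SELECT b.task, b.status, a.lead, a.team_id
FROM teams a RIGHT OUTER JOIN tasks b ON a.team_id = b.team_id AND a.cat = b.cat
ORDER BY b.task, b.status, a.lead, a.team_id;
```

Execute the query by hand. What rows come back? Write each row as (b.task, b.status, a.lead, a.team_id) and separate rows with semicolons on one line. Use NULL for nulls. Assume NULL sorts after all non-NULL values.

(Build, done, Liam, 2); (Build, done, NULL, 2); (Deploy, hold, Pia, 8); (Design, open, NULL, NULL); (Design, pending, NULL, NULL); (Review, new, NULL, NULL); (NULL, done, NULL, NULL); (NULL, new, NULL, NULL)

RIGHT JOIN keeps every row from `tasks`; unmatched rows get NULL for `teams`'s columns.
Matching on a.team_id = b.team_id AND a.cat = b.cat.
- team_id=2, cat=HP: no matching b row.
- team_id=8, cat=MT: 1 matching b row(s), so 1 row(s) emitted.
- team_id=2, cat=MT: 1 matching b row(s), so 1 row(s) emitted.
- team_id=2, cat=HP: no matching b row.
- team_id=5, cat=HP: no matching b row.
- team_id=2, cat=MT: 1 matching b row(s), so 1 row(s) emitted.
- plus 5 unmatched b row(s), each kept with NULL a columns.
After projecting and ordering:
b.task | b.status | a.lead | a.team_id
Build | done | Liam | 2
Build | done | NULL | 2
Deploy | hold | Pia | 8
Design | open | NULL | NULL
Design | pending | NULL | NULL
Review | new | NULL | NULL
NULL | done | NULL | NULL
NULL | new | NULL | NULL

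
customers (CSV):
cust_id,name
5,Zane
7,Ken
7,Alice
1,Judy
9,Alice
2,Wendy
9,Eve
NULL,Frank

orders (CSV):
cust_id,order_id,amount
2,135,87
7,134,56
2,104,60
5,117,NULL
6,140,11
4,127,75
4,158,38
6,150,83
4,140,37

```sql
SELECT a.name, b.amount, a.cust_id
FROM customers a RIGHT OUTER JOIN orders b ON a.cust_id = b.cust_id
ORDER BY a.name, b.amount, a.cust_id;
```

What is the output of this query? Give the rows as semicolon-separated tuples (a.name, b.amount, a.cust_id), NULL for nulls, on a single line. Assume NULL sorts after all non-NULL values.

(Alice, 56, 7); (Ken, 56, 7); (Wendy, 60, 2); (Wendy, 87, 2); (Zane, NULL, 5); (NULL, 11, NULL); (NULL, 37, NULL); (NULL, 38, NULL); (NULL, 75, NULL); (NULL, 83, NULL)

RIGHT JOIN keeps every row from `orders`; unmatched rows get NULL for `customers`'s columns.
Matching on a.cust_id = b.cust_id. A NULL in a compared column never satisfies the condition.
- a (cust_id=5) pairs with 1 row(s) of b.
- a (cust_id=7) pairs with 1 row(s) of b.
- a (cust_id=7) pairs with 1 row(s) of b.
- a (cust_id=1) has no partner in b.
- a (cust_id=9) has no partner in b.
- a (cust_id=2) pairs with 2 row(s) of b.
- a (cust_id=9) has no partner in b.
- a (cust_id=NULL) has no partner in b.
- plus 5 unmatched b row(s), each kept with NULL a columns.
After projecting and ordering:
a.name | b.amount | a.cust_id
Alice | 56 | 7
Ken | 56 | 7
Wendy | 60 | 2
Wendy | 87 | 2
Zane | NULL | 5
NULL | 11 | NULL
NULL | 37 | NULL
NULL | 38 | NULL
NULL | 75 | NULL
NULL | 83 | NULL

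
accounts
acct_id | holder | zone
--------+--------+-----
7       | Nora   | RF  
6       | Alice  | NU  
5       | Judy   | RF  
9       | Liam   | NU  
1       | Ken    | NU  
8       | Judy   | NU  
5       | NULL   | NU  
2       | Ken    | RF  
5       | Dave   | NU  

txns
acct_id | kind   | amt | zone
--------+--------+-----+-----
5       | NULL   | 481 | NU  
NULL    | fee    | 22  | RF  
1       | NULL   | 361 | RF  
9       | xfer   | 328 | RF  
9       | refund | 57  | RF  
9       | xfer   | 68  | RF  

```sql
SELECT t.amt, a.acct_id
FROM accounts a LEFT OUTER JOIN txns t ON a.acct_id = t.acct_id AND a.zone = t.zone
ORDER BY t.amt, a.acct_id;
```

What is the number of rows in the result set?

9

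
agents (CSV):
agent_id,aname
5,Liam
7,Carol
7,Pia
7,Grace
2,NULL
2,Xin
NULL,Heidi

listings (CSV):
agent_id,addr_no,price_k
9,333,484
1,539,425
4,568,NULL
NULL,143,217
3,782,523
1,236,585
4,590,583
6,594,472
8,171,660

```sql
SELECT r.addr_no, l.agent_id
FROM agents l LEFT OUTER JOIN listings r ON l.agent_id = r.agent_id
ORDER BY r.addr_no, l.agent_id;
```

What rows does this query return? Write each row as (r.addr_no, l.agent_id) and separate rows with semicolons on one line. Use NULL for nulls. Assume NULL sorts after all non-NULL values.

LEFT JOIN keeps every row from `agents`; unmatched rows get NULL for `listings`'s columns.
Matching on l.agent_id = r.agent_id. A NULL in a compared column never satisfies the condition.
- l[0] agent_id=5 → no match; kept with NULLs on the r side.
- l[1] agent_id=7 → no match; kept with NULLs on the r side.
- l[2] agent_id=7 → no match; kept with NULLs on the r side.
- l[3] agent_id=7 → no match; kept with NULLs on the r side.
- l[4] agent_id=2 → no match; kept with NULLs on the r side.
- l[5] agent_id=2 → no match; kept with NULLs on the r side.
- l[6] agent_id=NULL → no match; kept with NULLs on the r side.
After projecting and ordering:
r.addr_no | l.agent_id
NULL | 2
NULL | 2
NULL | 5
NULL | 7
NULL | 7
NULL | 7
NULL | NULL

(NULL, 2); (NULL, 2); (NULL, 5); (NULL, 7); (NULL, 7); (NULL, 7); (NULL, NULL)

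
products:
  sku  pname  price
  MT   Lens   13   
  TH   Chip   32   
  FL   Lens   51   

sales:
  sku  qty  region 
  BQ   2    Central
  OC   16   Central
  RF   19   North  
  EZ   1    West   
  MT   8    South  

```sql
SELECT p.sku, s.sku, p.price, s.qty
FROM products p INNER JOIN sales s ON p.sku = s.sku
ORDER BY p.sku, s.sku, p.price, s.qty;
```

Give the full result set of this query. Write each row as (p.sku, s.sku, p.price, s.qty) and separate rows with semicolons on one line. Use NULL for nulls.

INNER JOIN keeps only pairs where the ON condition holds.
Matching on p.sku = s.sku.
Matched pairs: 1.

(MT, MT, 13, 8)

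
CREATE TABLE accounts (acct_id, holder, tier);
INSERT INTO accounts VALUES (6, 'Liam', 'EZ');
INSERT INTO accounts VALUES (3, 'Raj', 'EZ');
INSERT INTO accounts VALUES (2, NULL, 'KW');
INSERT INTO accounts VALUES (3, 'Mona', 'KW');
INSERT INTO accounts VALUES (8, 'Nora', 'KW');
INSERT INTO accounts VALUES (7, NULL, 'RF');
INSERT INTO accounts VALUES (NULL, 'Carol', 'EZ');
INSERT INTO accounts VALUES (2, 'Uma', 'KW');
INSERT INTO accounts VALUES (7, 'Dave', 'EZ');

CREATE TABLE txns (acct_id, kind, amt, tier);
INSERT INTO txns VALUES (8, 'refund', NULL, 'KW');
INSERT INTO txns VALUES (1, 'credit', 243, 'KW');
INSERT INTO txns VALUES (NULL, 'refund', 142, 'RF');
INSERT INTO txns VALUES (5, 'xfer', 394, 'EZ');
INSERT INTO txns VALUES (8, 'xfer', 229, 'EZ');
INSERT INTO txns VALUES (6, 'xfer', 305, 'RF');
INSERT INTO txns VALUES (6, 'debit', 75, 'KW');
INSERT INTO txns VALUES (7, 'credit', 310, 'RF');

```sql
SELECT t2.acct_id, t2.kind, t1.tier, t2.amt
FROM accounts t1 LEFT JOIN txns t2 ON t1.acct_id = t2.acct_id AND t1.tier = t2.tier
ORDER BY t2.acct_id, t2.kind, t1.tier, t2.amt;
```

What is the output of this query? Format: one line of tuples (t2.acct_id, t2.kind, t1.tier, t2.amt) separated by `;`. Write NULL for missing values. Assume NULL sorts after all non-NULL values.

(7, credit, RF, 310); (8, refund, KW, NULL); (NULL, NULL, EZ, NULL); (NULL, NULL, EZ, NULL); (NULL, NULL, EZ, NULL); (NULL, NULL, EZ, NULL); (NULL, NULL, KW, NULL); (NULL, NULL, KW, NULL); (NULL, NULL, KW, NULL)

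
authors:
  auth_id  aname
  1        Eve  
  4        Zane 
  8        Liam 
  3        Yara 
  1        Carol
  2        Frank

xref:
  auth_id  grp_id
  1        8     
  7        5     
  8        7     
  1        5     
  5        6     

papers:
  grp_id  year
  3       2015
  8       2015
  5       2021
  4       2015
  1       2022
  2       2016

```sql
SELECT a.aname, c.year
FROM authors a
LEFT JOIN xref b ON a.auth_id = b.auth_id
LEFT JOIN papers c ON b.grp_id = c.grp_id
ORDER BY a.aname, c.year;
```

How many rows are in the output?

Step 1 — a LEFT JOIN b on auth_id → 8 row(s).
Then LEFT JOIN `papers c` on grp_id: each of those 8 rows is kept; rows whose b.grp_id has no match in c get NULL for c's columns.
Result: 8 row(s).

8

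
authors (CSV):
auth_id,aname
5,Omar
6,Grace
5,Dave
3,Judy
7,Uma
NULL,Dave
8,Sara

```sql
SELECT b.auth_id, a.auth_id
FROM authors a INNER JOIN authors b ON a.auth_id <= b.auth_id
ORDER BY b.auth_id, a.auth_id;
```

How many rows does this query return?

22

INNER JOIN keeps only pairs where the ON condition holds.
Matching on a.auth_id <= b.auth_id. A NULL in a compared column never satisfies the condition.
- auth_id=5: 5 matching b row(s), so 5 row(s) emitted.
- auth_id=6: 3 matching b row(s), so 3 row(s) emitted.
- auth_id=5: 5 matching b row(s), so 5 row(s) emitted.
- auth_id=3: 6 matching b row(s), so 6 row(s) emitted.
- auth_id=7: 2 matching b row(s), so 2 row(s) emitted.
- auth_id=NULL: no matching b row, dropped.
- auth_id=8: 1 matching b row(s), so 1 row(s) emitted.
Total: 22 rows.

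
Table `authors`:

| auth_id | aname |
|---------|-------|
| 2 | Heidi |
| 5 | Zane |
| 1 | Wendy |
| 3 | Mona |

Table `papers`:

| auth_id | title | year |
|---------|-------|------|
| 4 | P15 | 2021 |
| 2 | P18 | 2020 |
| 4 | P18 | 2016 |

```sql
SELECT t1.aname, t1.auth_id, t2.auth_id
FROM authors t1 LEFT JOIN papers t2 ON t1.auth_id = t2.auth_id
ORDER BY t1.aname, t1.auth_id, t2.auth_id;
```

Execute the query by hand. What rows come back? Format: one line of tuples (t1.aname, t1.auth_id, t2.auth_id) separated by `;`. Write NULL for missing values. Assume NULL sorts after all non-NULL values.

LEFT JOIN keeps every row from `authors`; unmatched rows get NULL for `papers`'s columns.
Matching on t1.auth_id = t2.auth_id.
Matched pairs: 1; unmatched t1 rows kept: 3.

(Heidi, 2, 2); (Mona, 3, NULL); (Wendy, 1, NULL); (Zane, 5, NULL)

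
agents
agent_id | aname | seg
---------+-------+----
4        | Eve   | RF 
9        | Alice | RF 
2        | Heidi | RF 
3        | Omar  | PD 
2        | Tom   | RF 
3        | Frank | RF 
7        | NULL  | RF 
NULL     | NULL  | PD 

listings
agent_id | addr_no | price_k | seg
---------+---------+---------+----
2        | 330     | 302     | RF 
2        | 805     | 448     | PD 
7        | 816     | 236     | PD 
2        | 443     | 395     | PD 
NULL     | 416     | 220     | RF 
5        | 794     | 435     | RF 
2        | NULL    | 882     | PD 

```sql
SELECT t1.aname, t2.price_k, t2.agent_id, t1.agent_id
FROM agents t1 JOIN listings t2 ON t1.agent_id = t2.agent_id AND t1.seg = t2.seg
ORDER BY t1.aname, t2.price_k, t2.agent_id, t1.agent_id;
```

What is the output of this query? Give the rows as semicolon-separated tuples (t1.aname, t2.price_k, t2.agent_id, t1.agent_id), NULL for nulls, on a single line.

INNER JOIN keeps only pairs where the ON condition holds.
Matching on t1.agent_id = t2.agent_id AND t1.seg = t2.seg. A NULL in a compared column never satisfies the condition.
- t1 row (agent_id=4, seg=RF): no match → dropped.
- t1 row (agent_id=9, seg=RF): no match → dropped.
- t1 row (agent_id=2, seg=RF): matches 1 t2 row(s) → 1 output row(s).
- t1 row (agent_id=3, seg=PD): no match → dropped.
- t1 row (agent_id=2, seg=RF): matches 1 t2 row(s) → 1 output row(s).
- t1 row (agent_id=3, seg=RF): no match → dropped.
- t1 row (agent_id=7, seg=RF): no match → dropped.
- t1 row (agent_id=NULL, seg=PD): no match → dropped.
After projecting and ordering:
t1.aname | t2.price_k | t2.agent_id | t1.agent_id
Heidi | 302 | 2 | 2
Tom | 302 | 2 | 2

(Heidi, 302, 2, 2); (Tom, 302, 2, 2)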